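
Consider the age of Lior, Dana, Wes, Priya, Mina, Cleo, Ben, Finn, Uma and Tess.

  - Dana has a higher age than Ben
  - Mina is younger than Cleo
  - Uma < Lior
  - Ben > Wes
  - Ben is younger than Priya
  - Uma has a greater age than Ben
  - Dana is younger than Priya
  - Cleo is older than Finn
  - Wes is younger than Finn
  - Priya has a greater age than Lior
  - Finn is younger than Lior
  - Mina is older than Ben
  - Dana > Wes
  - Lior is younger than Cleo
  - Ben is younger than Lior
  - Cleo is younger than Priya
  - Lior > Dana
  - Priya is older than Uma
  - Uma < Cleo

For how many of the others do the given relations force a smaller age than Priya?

8

From Priya the given relations immediately reach Ben, Dana, Uma, Lior, Cleo.
From those, Wes, Finn, Mina — 8 in total.
No other element is forced below Priya by the given relations, so the count is 8.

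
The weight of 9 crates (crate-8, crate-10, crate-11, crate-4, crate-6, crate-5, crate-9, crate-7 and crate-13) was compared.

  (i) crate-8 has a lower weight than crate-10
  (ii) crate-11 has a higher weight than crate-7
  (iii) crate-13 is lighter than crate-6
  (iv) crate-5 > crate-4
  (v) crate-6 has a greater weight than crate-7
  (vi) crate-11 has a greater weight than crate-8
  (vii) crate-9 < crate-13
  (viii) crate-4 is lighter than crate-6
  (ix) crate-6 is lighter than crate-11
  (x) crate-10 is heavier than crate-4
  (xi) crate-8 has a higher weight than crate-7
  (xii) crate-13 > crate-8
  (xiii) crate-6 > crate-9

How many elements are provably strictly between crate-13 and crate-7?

1

Chaining upward from crate-7 reaches: crate-8, crate-10, crate-6, crate-11.
Chaining downward from crate-13 reaches: crate-8, crate-9.
Strictly between crate-7 and crate-13 are those in both lists: crate-8 — 1 element.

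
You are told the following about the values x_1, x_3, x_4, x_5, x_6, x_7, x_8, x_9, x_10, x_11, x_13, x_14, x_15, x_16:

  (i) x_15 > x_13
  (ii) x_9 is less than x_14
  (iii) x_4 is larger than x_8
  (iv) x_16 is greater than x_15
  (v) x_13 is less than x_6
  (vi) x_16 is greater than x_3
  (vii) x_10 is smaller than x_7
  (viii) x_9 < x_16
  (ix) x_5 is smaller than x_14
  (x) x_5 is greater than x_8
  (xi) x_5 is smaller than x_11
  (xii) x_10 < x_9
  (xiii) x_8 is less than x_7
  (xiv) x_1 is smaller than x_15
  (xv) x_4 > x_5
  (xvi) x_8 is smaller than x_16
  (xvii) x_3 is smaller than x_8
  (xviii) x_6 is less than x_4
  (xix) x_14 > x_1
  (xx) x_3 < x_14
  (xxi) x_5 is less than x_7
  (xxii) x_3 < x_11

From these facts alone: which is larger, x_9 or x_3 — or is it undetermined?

Following every chain through x_3: above x_3 we get x_8, x_16, x_5, x_7, x_11, x_4, x_14.
x_9 is not reached, and no chain runs the other way from x_9 to x_3.
So the given relations leave the order of x_3 and x_9 undetermined.

undetermined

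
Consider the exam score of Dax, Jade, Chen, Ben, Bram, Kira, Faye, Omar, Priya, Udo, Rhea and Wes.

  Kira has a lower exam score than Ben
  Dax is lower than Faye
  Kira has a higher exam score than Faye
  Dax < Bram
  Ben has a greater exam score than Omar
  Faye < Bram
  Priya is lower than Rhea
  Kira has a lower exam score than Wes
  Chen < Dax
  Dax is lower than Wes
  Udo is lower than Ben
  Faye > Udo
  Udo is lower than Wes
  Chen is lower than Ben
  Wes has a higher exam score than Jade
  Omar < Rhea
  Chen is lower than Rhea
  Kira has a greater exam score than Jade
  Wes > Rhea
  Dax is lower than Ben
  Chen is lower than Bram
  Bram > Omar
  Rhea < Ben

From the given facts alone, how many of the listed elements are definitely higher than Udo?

From Udo the given relations immediately reach Faye, Wes, Ben.
From those, Bram, Kira — 5 in total.
Nothing else is reachable above Udo; 5 in all.

5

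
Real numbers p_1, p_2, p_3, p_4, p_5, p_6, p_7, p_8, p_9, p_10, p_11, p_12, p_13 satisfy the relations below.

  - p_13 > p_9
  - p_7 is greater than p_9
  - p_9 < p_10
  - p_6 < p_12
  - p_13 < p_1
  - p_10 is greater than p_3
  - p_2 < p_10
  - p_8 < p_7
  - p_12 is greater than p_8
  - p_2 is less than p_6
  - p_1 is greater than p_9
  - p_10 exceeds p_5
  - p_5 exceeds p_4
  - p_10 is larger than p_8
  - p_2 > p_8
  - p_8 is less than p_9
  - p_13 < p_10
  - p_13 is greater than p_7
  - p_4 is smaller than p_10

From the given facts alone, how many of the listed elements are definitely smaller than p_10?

From p_10 the given relations immediately reach p_8, p_3, p_4, p_2, p_9, p_13, p_5.
From those, p_7 — 8 in total.
Nothing else is reachable below p_10; 8 in all.

8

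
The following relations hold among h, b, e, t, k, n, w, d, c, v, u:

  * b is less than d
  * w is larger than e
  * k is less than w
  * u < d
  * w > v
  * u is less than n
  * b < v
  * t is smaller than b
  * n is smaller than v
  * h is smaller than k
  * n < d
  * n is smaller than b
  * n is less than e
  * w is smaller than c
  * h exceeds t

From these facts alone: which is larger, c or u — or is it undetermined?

u < n and n < b give u < b.
Then b < v extends the chain to v.
With v < w: u < n < b < v < w.
With w < c: u < n < b < v < w < c.
So c is larger.

c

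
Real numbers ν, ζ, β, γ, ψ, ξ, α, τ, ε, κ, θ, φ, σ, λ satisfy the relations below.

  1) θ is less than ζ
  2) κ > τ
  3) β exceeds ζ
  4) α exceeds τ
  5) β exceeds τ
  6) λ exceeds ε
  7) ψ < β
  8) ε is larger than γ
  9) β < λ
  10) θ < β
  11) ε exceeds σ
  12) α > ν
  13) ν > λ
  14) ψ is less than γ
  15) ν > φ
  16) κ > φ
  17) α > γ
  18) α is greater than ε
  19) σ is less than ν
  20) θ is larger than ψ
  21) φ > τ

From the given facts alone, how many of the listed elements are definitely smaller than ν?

The elements the relations force below ν are ψ, θ, σ, τ, γ, ε, ζ, β, φ, λ — no chain reaches any other.
That is 10.

10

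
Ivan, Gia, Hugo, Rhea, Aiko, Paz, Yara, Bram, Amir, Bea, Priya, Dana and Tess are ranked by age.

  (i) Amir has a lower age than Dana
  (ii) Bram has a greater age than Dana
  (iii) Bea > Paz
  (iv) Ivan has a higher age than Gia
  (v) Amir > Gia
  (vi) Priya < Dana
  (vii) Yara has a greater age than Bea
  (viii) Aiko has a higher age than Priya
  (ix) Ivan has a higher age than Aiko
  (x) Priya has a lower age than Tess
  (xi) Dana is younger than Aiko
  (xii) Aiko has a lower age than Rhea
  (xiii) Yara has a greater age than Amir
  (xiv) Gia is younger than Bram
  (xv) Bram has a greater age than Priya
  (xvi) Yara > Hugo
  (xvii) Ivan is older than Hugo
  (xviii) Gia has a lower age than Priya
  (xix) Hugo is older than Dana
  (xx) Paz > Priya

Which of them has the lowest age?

Gia

Chaining upward from Gia: directly above it, Priya, Amir, Ivan, Bram; then Tess, Dana, Aiko, Paz, Yara; then Hugo, Bea, Rhea.
That covers every other element, and nothing is given below Gia, so Gia is the lowest age.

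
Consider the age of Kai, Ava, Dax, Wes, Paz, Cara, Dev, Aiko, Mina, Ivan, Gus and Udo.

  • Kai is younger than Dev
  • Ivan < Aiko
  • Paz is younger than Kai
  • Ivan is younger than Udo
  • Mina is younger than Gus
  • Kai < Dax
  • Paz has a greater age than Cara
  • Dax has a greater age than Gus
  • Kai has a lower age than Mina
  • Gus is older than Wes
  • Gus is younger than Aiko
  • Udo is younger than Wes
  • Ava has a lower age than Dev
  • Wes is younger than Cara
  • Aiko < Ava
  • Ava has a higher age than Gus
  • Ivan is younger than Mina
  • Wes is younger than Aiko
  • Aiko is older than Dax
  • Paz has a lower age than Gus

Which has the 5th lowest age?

The consecutive relations fix a unique order: Ivan < Udo < Wes < Cara < Paz < Kai < Mina < Gus < Dax < Aiko < Ava < Dev.
The 5th smallest is Paz.

Paz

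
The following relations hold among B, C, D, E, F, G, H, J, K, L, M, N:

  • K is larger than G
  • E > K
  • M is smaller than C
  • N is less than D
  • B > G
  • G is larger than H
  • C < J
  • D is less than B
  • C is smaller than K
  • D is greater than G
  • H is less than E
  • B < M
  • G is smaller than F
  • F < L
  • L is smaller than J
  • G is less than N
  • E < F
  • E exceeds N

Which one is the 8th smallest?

K

Piecing the relations together gives one ordering: H < G < N < D < B < M < C < K < E < F < L < J.
The 8th smallest is K.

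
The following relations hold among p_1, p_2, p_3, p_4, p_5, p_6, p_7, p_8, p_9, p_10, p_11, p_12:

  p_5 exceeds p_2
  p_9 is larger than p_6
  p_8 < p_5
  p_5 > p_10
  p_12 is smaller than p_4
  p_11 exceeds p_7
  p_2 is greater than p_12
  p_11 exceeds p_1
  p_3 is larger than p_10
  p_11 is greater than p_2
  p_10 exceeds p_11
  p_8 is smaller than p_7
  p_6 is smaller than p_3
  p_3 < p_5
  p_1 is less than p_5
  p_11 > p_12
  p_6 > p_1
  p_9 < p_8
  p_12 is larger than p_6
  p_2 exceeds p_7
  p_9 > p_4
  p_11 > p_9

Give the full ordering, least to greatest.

p_1 < p_6 < p_12 < p_4 < p_9 < p_8 < p_7 < p_2 < p_11 < p_10 < p_3 < p_5

Nothing is placed below p_1, so it is least; from there p_1 < p_6; p_6 < p_12; p_12 < p_4; p_4 < p_9; p_9 < p_8; p_8 < p_7; p_7 < p_2; p_2 < p_11; p_11 < p_10; p_10 < p_3; p_3 < p_5, each given directly.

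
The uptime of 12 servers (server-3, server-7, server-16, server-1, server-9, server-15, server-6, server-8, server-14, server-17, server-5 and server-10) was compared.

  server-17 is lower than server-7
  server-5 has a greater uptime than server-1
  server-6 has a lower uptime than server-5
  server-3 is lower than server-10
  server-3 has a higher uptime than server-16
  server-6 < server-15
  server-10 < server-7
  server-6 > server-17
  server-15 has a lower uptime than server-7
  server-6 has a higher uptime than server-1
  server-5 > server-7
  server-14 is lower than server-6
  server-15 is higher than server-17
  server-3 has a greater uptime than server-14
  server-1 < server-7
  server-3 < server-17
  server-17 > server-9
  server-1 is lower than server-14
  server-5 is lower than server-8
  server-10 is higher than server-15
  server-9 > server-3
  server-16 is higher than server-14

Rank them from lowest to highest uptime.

server-1 < server-14 < server-16 < server-3 < server-9 < server-17 < server-6 < server-15 < server-10 < server-7 < server-5 < server-8

Each adjacent pair is fixed by a given relation: server-1 < server-14; server-14 < server-16; server-16 < server-3; server-3 < server-9; server-9 < server-17; server-17 < server-6; server-6 < server-15; server-15 < server-10; server-10 < server-7; server-7 < server-5; server-5 < server-8. Chaining them end to end gives the full order.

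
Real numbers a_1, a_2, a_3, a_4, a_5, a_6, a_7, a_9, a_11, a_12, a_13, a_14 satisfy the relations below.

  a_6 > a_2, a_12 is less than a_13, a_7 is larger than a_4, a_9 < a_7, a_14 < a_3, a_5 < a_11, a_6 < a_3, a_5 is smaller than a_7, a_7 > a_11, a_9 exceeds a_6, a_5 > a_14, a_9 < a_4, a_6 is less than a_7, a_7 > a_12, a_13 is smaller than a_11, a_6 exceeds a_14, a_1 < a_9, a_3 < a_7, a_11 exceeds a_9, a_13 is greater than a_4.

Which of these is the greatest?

a_7

Chaining downward from a_7: directly below it, a_6, a_9, a_3, a_4, a_5, a_12, a_11; then a_2, a_1, a_14, a_13.
That covers every other element, and nothing is given above a_7, so a_7 is the greatest.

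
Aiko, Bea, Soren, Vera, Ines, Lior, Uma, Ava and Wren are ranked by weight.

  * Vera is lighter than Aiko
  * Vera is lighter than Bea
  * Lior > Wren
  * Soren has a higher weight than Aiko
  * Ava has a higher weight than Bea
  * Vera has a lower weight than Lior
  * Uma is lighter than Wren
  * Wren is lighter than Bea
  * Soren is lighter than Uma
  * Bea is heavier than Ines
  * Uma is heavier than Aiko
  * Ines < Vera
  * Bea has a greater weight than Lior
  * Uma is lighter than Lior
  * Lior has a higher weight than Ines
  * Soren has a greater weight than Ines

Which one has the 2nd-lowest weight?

Vera

Piecing the relations together gives one ordering: Ines < Vera < Aiko < Soren < Uma < Wren < Lior < Bea < Ava.
The 2nd smallest is Vera.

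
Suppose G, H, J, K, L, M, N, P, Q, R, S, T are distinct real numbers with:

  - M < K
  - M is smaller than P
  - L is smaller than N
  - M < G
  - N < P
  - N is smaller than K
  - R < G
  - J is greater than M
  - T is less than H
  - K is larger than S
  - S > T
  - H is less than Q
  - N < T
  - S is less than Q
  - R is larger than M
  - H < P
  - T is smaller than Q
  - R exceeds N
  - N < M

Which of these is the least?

Chaining upward from L: directly above it, N; then M, T, R, P, K; then S, H, G, Q, J.
That covers every other element, and nothing is given below L, so L is the least.

L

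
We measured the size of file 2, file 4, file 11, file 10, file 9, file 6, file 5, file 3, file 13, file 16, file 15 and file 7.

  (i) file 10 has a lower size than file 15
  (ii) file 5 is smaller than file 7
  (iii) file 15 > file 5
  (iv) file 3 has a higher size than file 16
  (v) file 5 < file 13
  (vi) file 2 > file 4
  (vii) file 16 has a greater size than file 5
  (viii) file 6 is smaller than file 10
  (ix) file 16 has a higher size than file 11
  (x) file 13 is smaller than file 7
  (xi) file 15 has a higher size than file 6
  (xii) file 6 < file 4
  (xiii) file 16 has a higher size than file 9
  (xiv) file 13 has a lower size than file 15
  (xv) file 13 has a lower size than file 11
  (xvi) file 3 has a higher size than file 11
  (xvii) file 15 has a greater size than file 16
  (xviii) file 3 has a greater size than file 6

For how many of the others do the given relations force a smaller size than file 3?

From file 3 the given relations immediately reach file 6, file 11, file 16.
From those, file 5, file 13, file 9 — 6 in total.
Nothing else is reachable below file 3; 6 in all.

6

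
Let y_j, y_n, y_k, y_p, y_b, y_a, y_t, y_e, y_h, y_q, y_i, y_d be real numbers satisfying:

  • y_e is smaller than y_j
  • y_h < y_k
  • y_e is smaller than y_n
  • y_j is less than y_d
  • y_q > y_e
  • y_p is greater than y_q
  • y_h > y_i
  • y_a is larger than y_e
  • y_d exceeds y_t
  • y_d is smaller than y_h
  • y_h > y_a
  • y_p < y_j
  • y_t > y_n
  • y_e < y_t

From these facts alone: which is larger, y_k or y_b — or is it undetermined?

Following every chain through y_b: nothing is chained to y_b.
y_k is not reached, and no chain runs the other way from y_k to y_b.
So the given relations leave the order of y_b and y_k undetermined.

undetermined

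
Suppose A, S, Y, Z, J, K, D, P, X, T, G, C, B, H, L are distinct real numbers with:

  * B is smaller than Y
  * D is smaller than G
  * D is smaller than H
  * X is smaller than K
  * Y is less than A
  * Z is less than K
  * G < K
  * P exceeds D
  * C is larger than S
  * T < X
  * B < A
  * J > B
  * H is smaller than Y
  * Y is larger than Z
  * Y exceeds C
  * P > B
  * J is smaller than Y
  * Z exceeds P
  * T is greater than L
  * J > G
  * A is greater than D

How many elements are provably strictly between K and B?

Chaining upward from B reaches: P, J, Z, Y, A.
Chaining downward from K reaches: L, T, D, P, G, Z, X.
Strictly between B and K are those in both lists: P, Z — 2 elements.

2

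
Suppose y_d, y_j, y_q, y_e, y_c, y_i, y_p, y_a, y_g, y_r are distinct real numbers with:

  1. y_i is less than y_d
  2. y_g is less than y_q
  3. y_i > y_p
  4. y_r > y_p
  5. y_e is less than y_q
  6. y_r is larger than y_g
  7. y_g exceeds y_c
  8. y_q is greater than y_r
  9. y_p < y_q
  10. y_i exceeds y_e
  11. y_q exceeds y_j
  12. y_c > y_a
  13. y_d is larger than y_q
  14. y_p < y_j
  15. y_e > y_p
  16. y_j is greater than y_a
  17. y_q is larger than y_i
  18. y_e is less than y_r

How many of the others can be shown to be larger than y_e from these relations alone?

4

The elements the relations force above y_e are y_i, y_r, y_q, y_d — no chain reaches any other.
That is 4.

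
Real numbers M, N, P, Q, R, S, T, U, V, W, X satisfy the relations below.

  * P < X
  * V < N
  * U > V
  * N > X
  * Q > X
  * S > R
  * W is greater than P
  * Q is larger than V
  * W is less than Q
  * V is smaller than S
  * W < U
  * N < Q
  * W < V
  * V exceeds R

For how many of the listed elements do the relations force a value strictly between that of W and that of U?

1

Chaining upward from W reaches: V, S, N, Q.
Chaining downward from U reaches: R, P, V.
Strictly between W and U are those in both lists: V — 1 element.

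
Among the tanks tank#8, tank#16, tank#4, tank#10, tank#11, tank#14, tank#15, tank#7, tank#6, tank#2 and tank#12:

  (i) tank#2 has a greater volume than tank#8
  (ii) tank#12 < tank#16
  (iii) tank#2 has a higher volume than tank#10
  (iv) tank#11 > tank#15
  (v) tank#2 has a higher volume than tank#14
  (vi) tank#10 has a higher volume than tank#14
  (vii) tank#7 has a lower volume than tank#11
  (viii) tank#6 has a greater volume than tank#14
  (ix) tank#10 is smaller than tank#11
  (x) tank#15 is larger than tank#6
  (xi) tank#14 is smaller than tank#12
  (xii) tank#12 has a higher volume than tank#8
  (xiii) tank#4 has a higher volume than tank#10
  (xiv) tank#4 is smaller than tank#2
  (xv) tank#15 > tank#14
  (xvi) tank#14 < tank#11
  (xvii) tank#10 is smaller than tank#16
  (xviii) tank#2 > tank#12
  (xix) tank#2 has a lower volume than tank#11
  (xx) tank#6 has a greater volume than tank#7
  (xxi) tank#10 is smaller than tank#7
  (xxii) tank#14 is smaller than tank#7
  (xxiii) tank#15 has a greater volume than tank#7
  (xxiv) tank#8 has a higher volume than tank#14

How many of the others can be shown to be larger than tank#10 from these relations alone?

From tank#10 the given relations immediately reach tank#4, tank#7, tank#2, tank#16, tank#11.
From those, tank#6, tank#15 — 7 in total.
No other element is forced above tank#10 by the given relations, so the count is 7.

7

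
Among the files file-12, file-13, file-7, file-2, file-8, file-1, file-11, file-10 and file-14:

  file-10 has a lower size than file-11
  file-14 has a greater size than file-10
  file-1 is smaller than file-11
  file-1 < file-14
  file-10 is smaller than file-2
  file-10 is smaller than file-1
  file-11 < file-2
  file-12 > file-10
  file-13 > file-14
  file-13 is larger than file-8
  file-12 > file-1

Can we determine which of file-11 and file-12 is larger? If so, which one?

Following every chain through file-12: below file-12 we get file-10, file-1.
file-11 is not reached, and no chain runs the other way from file-11 to file-12.
So the given relations leave the order of file-12 and file-11 undetermined.

undetermined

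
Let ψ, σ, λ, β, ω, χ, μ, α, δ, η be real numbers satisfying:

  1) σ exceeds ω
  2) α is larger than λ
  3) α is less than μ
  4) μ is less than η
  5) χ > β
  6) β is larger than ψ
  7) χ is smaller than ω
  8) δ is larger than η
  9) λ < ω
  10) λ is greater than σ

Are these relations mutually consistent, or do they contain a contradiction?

Chaining the given relations yields ω < σ < λ, so ω < λ. But one relation states λ < ω. These cannot both hold.

inconsistent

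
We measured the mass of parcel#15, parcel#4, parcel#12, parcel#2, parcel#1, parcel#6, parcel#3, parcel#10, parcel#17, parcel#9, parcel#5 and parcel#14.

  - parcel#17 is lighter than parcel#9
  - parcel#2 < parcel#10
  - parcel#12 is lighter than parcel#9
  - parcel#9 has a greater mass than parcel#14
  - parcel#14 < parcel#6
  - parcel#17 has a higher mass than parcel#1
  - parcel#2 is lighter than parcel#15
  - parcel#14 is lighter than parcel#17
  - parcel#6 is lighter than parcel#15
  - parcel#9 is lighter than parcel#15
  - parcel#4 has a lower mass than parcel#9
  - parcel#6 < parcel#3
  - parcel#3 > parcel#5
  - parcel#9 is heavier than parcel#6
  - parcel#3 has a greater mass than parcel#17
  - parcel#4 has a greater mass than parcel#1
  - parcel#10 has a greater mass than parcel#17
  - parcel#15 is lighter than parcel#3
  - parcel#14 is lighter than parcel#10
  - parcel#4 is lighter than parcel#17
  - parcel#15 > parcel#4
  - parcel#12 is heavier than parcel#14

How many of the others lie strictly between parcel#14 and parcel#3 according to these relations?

5

The relations place parcel#14 below parcel#3. An element lies strictly between them when it is forced above parcel#14 and also forced below parcel#3.
Above parcel#14: {parcel#17, parcel#10, parcel#12, parcel#6, parcel#9, parcel#15}. Below parcel#3: {parcel#1, parcel#4, parcel#2, parcel#17, parcel#12, parcel#6, parcel#5, parcel#9, parcel#15}.
Intersection: {parcel#17, parcel#12, parcel#6, parcel#9, parcel#15} — 5.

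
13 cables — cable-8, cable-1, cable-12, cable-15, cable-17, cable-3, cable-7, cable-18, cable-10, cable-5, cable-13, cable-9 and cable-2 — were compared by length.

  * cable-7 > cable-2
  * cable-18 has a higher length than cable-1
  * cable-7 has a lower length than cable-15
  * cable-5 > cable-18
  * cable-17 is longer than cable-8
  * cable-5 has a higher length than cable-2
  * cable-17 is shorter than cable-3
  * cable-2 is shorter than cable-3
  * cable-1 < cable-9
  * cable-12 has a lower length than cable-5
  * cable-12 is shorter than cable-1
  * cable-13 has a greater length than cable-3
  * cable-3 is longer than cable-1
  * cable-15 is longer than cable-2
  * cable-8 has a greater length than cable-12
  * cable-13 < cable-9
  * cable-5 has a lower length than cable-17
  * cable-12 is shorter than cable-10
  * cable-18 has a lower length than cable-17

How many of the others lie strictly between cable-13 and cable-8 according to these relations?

2

The relations place cable-8 below cable-13. An element lies strictly between them when it is forced above cable-8 and also forced below cable-13.
Above cable-8: {cable-17, cable-3, cable-9}. Below cable-13: {cable-12, cable-1, cable-18, cable-2, cable-5, cable-17, cable-3}.
Intersection: {cable-17, cable-3} — 2.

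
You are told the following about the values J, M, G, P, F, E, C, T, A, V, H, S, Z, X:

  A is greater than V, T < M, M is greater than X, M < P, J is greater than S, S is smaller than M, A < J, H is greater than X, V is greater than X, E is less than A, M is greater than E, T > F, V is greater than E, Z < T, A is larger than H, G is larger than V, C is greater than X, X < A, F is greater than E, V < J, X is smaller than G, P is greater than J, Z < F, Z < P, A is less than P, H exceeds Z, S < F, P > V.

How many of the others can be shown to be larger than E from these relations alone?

8

From E the given relations immediately reach V, A, F, M.
From those, J, G, T, P — 8 in total.
No other element is forced above E by the given relations, so the count is 8.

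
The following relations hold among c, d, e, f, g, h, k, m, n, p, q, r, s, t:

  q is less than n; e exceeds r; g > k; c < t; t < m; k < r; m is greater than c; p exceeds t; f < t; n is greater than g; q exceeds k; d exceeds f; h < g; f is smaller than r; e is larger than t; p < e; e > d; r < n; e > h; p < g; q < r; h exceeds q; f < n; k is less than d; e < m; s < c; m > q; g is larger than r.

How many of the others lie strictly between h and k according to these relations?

1

Chaining upward from k reaches: q, r, d, g, e, n, m.
Chaining downward from h reaches: q.
Strictly between k and h are those in both lists: q — 1 element.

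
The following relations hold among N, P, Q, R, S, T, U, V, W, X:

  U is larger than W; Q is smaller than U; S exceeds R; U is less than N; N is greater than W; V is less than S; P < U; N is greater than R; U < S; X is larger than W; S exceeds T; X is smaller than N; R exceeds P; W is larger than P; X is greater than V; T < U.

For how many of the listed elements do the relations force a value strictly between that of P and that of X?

1

The relations place P below X. An element lies strictly between them when it is forced above P and also forced below X.
Above P: {R, W, U, S, N}. Below X: {V, W}.
Intersection: {W} — 1.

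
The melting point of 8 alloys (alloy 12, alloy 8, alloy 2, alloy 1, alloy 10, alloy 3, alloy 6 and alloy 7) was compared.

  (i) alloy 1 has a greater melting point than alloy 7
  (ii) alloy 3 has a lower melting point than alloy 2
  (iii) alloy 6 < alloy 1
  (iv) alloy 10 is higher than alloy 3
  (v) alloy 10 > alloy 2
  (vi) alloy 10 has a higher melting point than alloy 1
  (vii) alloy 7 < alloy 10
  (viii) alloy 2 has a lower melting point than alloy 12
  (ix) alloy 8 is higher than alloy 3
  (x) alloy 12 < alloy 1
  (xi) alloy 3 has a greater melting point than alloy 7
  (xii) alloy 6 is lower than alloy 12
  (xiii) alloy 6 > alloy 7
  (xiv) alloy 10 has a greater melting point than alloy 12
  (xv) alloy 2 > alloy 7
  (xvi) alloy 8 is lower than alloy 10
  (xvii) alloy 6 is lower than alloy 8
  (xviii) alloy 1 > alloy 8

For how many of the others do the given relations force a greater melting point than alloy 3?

Directly above alloy 3: alloy 2, alloy 8, alloy 10.
One step further: alloy 12, alloy 1 (5 so far).
Nothing else is reachable above alloy 3; 5 in all.

5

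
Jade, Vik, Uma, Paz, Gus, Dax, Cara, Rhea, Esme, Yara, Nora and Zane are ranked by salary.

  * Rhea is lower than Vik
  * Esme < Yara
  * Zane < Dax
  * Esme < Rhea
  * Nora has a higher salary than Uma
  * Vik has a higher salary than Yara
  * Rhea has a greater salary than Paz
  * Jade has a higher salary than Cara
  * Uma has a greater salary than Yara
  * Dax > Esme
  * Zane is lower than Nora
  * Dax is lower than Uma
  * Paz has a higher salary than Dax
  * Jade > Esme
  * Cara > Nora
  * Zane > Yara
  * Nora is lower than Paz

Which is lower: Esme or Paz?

Esme < Yara and Yara < Zane give Esme < Zane.
With Zane < Dax: Esme < Yara < Zane < Dax.
With Dax < Uma: Esme < Yara < Zane < Dax < Uma.
With Uma < Nora: Esme < Yara < Zane < Dax < Uma < Nora.
With Nora < Paz: Esme < Yara < Zane < Dax < Uma < Nora < Paz.
So Esme < Paz; Esme is the lower of the two.

Esme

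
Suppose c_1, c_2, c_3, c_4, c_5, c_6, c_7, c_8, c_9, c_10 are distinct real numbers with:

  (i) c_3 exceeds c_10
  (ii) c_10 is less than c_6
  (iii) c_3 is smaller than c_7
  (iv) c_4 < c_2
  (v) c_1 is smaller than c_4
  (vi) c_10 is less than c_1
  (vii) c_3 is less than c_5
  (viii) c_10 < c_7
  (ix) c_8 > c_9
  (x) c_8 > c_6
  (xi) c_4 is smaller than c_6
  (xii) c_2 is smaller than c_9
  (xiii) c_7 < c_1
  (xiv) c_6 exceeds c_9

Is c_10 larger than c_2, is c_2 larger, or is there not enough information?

c_2

c_10 < c_3 and c_3 < c_7 give c_10 < c_7.
With c_7 < c_1: c_10 < c_3 < c_7 < c_1.
Then c_1 < c_4 extends the chain to c_4.
Then c_4 < c_2 extends the chain to c_2.
So c_2 is larger.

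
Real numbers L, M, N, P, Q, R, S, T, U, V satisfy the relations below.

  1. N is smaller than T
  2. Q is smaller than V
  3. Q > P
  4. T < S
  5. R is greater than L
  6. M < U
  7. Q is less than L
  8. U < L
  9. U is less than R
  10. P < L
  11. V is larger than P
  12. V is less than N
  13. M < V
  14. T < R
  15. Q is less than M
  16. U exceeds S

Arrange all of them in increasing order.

Each adjacent pair is fixed by a given relation: P < Q; Q < M; M < V; V < N; N < T; T < S; S < U; U < L; L < R. Chaining them end to end gives the full order.

P < Q < M < V < N < T < S < U < L < R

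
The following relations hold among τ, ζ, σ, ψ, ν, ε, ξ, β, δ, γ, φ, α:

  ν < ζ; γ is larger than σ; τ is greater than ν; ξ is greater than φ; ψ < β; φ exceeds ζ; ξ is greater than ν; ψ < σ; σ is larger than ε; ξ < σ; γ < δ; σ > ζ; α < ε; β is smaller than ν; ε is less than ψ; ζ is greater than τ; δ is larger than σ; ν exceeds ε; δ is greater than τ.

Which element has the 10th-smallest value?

σ

The consecutive relations fix a unique order: α < ε < ψ < β < ν < τ < ζ < φ < ξ < σ < γ < δ.
Counting 10 from the smallest end gives σ.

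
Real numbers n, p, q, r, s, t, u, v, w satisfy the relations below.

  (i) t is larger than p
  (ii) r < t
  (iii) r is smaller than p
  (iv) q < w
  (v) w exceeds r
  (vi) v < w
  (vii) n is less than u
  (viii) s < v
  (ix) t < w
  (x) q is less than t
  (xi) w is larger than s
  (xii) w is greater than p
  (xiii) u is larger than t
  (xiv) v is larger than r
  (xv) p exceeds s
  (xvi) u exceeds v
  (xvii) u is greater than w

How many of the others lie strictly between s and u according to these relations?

Chaining upward from s reaches: v, p, t, w.
Chaining downward from u reaches: r, q, v, p, t, w, n.
Strictly between s and u are those in both lists: v, p, t, w — 4 elements.

4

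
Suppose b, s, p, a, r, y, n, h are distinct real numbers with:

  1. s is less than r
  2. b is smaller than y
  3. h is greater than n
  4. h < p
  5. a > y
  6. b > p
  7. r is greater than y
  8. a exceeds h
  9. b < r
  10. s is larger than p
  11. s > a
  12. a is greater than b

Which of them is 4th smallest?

Chaining the given pairs: n < h < p < b < y < a < s < r.
The 4th smallest is b.

b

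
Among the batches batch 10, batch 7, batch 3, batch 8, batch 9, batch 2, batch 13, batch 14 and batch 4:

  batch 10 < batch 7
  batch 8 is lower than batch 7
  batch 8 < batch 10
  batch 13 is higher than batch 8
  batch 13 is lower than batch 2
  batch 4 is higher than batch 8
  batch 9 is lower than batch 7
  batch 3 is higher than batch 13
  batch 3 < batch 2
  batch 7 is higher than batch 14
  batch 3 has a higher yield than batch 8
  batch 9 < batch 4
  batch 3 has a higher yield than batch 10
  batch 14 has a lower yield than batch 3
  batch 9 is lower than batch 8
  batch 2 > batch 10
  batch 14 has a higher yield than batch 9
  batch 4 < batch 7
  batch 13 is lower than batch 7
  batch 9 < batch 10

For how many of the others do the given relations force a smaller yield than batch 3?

5

The elements the relations force below batch 3 are batch 9, batch 8, batch 10, batch 14, batch 13 — no chain reaches any other.
That is 5.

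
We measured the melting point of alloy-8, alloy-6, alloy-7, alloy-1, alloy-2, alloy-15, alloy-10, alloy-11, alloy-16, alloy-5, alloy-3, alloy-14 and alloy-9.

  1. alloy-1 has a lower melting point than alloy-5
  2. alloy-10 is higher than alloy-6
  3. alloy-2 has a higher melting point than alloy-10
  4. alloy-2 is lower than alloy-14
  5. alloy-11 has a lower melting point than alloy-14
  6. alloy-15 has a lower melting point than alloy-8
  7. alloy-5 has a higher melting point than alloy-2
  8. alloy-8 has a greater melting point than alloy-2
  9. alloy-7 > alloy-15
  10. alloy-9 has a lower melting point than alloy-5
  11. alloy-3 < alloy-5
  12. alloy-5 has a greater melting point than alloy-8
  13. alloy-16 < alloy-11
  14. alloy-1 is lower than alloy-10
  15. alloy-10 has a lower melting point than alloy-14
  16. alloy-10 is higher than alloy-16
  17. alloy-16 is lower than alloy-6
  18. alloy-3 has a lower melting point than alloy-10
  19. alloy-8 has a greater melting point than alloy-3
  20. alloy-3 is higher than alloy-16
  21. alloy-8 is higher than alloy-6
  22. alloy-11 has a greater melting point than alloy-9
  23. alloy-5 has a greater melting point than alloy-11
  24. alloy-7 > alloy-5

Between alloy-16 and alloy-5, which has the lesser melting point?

alloy-16

The relevant relations are alloy-16 < alloy-3; alloy-3 < alloy-10; alloy-10 < alloy-2; alloy-2 < alloy-8; alloy-8 < alloy-5.
Together: alloy-16 < alloy-3 < alloy-10 < alloy-2 < alloy-8 < alloy-5.
So alloy-16 < alloy-5; alloy-16 is the lower of the two.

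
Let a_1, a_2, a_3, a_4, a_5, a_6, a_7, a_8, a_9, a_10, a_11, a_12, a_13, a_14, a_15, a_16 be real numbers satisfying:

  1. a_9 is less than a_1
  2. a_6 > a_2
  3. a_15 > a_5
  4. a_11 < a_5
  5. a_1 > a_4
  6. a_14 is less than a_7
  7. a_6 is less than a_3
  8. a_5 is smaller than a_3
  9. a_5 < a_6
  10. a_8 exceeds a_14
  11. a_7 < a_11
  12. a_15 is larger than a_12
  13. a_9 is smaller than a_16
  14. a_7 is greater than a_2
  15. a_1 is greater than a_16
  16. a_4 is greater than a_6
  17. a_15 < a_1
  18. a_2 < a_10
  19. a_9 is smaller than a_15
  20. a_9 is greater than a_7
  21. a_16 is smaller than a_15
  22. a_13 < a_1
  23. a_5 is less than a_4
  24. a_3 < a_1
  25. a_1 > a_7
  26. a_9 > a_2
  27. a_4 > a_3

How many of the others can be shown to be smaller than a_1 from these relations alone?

From a_1 the given relations immediately reach a_7, a_13, a_9, a_16, a_3, a_4, a_15.
From those, a_2, a_14, a_5, a_12, a_6 — 12 in total.
From those, a_11 — 13 in total.
Nothing else is reachable below a_1; 13 in all.

13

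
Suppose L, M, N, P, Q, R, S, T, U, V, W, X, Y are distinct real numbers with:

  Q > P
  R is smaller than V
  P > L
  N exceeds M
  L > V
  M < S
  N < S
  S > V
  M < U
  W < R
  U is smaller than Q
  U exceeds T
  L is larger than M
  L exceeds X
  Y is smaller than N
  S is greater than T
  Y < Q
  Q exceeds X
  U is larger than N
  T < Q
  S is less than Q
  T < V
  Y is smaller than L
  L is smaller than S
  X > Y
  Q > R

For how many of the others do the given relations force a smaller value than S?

9

Directly below S: M, N, T, V, L.
One step further: Y, R, X (8 so far).
One step further: W (9 so far).
Nothing else is reachable below S; 9 in all.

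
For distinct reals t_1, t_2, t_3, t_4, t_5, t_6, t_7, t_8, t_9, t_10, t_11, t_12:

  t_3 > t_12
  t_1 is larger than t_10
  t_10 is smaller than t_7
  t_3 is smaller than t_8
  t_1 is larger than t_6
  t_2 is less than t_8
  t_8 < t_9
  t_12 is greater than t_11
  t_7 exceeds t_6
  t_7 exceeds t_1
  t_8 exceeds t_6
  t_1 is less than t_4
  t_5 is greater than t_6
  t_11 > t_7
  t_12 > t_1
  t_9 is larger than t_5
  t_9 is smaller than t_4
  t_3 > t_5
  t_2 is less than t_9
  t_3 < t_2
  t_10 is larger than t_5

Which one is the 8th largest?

t_7

The consecutive relations fix a unique order: t_6 < t_5 < t_10 < t_1 < t_7 < t_11 < t_12 < t_3 < t_2 < t_8 < t_9 < t_4.
Counting 8 from the largest end gives t_7.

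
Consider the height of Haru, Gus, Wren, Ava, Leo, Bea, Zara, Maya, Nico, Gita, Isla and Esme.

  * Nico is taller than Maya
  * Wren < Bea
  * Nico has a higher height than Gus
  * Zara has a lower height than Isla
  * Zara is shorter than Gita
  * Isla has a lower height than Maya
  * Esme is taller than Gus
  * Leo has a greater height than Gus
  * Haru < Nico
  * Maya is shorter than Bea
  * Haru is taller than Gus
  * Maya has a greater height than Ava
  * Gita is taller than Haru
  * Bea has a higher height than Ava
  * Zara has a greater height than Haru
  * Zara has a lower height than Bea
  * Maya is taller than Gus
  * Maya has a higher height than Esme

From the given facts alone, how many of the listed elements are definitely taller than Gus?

The elements the relations force above Gus are Haru, Zara, Isla, Esme, Maya, Nico, Leo, Gita, Bea — no chain reaches any other.
That is 9.

9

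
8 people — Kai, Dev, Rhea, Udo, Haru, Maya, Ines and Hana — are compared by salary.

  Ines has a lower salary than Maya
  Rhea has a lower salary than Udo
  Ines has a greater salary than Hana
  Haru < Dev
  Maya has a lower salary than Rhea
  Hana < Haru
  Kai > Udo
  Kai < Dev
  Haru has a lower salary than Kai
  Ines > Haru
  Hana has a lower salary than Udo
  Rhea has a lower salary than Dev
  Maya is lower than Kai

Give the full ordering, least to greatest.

Hana < Haru < Ines < Maya < Rhea < Udo < Kai < Dev

Each adjacent pair is fixed by a given relation: Hana < Haru; Haru < Ines; Ines < Maya; Maya < Rhea; Rhea < Udo; Udo < Kai; Kai < Dev. Chaining them end to end gives the full order.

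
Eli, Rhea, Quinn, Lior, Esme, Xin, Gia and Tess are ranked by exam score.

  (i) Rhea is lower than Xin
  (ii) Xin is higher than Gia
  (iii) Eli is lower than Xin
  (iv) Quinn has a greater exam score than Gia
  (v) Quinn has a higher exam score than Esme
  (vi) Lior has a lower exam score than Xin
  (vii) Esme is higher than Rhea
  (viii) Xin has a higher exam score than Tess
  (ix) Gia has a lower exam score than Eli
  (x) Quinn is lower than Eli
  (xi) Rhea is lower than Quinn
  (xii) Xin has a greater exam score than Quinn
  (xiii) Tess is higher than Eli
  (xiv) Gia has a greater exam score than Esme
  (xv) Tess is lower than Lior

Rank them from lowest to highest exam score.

Rhea < Esme < Gia < Quinn < Eli < Tess < Lior < Xin

The consecutive links are each given: Rhea < Esme; Esme < Gia; Gia < Quinn; Quinn < Eli; Eli < Tess; Tess < Lior; Lior < Xin.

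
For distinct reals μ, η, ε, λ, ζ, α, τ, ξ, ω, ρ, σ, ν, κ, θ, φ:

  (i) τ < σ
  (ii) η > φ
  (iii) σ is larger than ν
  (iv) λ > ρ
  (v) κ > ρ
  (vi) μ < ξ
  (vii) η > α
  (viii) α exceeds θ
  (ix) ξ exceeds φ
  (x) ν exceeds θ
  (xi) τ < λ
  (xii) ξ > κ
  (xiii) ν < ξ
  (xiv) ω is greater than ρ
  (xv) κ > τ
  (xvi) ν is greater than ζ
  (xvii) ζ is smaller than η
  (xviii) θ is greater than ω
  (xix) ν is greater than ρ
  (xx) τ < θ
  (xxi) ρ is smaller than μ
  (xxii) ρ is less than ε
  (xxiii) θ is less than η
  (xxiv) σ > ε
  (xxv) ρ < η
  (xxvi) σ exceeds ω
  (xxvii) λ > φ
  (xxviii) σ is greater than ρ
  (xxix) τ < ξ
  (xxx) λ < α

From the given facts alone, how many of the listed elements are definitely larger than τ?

8

The elements the relations force above τ are θ, λ, κ, α, ν, σ, η, ξ — no chain reaches any other.
That is 8.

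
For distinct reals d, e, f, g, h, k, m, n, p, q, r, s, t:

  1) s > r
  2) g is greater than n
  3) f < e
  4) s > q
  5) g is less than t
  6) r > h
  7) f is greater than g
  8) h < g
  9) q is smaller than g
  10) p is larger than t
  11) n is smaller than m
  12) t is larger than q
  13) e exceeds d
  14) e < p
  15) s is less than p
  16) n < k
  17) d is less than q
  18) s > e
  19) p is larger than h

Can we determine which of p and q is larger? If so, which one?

Link the given pairs in sequence: q < g; g < f; f < e; e < s; s < p.
Together: q < g < f < e < s < p.
So p is larger.

p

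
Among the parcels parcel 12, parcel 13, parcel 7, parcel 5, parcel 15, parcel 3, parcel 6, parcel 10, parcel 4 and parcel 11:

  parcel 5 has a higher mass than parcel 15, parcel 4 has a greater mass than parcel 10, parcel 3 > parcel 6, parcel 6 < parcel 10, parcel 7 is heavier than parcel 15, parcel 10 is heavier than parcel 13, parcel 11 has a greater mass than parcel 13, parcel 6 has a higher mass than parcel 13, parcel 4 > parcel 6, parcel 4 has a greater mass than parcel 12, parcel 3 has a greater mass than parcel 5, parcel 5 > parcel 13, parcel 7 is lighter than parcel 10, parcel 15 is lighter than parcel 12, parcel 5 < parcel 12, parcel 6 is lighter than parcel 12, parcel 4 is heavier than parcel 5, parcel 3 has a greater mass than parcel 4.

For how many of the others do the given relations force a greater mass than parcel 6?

4

From parcel 6 the given relations immediately reach parcel 10, parcel 12, parcel 4, parcel 3.
Nothing else is reachable above parcel 6; 4 in all.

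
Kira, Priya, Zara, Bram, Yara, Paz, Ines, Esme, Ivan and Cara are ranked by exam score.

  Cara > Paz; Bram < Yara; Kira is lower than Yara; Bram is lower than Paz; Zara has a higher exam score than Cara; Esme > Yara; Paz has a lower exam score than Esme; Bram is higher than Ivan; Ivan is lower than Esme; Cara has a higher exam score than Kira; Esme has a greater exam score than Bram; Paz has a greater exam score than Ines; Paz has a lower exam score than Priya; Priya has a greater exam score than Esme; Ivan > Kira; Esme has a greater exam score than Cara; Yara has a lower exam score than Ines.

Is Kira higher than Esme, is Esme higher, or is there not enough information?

Esme

The relevant relations are Kira < Ivan; Ivan < Bram; Bram < Yara; Yara < Ines; Ines < Paz; Paz < Esme.
Together: Kira < Ivan < Bram < Yara < Ines < Paz < Esme.
So Esme is higher.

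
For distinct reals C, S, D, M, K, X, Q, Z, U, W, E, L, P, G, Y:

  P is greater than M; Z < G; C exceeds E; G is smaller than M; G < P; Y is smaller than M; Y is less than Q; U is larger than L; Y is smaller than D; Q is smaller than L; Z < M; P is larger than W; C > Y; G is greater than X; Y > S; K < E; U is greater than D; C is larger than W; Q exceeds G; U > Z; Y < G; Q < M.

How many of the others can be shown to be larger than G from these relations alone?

The elements the relations force above G are Q, M, L, U, P — no chain reaches any other.
That is 5.

5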